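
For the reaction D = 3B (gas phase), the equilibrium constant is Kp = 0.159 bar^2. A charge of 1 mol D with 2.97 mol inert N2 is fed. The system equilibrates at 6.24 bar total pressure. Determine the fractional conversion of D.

Basis: 1 mol D initially; let X = conversion of D. Extent ξ = X.
At extent ξ: n_D = 1 − X; n_B = 3X; n_I = 2.97 (inert).
Total moles n_T = 3.97 + 2X.
With p_i = (n_i/n_T)P, Kp = p_B^3 / (p_D).
Substituting and setting equal to 0.159 bar^2 gives a polynomial in X; the root in (0,1) is X = 0.133.

X = 0.133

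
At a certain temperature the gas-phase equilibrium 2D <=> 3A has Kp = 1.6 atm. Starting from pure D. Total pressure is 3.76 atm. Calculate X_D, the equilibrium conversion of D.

Let X = conversion of D (basis 1 mol D); extent of reaction ξ = 0.5X.
At extent ξ: n_D = 1 − X; n_A = 1.5X.
Summing: n_T = 1 + 0.5X.
With p_i = (n_i/n_T)P, Kp = p_A^3 / (p_D^2).
Equating to 1.6 atm and solving on 0 < X < 1: X = 0.385.

X = 0.385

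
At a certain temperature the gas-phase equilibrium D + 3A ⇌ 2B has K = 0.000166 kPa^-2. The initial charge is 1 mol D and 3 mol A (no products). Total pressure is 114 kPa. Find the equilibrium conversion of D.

X = 0.414

Basis: 1 mol D initially; let X = conversion of D. Extent ξ = X.
Species balance: n_D = 1 − X; n_A = 3 − 3X; n_B = 2X.
n_T = Σnᵢ = 4 − 2X.
With p_i = (n_i/n_T)P, K = p_B^2 / (p_D p_A^3).
Substituting and setting equal to 0.000166 kPa^-2 gives a polynomial in X; the root in (0,1) is X = 0.414.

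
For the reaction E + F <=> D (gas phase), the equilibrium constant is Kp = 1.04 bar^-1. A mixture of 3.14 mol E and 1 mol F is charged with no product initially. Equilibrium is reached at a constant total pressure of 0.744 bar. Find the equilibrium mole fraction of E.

Let X = conversion of F (basis 1 mol F); extent of reaction ξ = X.
At extent ξ: n_E = 3.14 − X; n_F = 1 − X; n_D = X.
n_T = Σnᵢ = 4.14 − X.
y_i = n_i/n_T, p_i = y_i·P. Kp = p_D / (p_E p_F).
Setting this equal to 1.04 bar^-1 and taking the physical root (0 < X < 1) gives X = 0.363.
Then n_E = 2.78, n_T = 3.78, so y_E = 0.735.

y_E = 0.735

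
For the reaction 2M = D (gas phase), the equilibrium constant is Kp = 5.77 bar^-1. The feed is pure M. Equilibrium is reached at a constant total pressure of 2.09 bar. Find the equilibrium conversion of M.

Take 1 mol M as basis and let X be its fractional conversion, so ξ = 0.5X.
Mole table: n_M = 1 − X; n_D = 0.5X.
Total moles n_T = 1 − 0.5X.
Mole fractions y_i = n_i/n_T; Kp = p_D / (p_M^2) with p_i = y_i·P.
Setting this equal to 5.77 bar^-1 and taking the physical root (0 < X < 1) gives X = 0.857.

X = 0.857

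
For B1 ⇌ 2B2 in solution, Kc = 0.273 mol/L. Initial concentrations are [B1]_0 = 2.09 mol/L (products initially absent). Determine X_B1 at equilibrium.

Let X = conversion of B1; extent ξ = 2.09·X mol/L.
Concentrations: [B1] = 2.09 − 2.09X; [B2] = 4.18X.
Kc = [B2]^2 / ([B1]).
Setting equal to 0.273 and solving for X on (0,1) gives X = 0.165.

X = 0.165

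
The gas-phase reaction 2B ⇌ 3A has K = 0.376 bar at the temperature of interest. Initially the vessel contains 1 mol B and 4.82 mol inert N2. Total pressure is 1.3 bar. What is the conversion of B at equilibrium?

Take 1 mol B as basis and let X be its fractional conversion, so ξ = 0.5X.
Species balance: n_B = 1 − X; n_A = 1.5X; n_I = 4.82 (inert).
n_T = Σnᵢ = 5.82 + 0.5X.
Mole fractions y_i = n_i/n_T; K = p_A^3 / (p_B^2) with p_i = y_i·P.
This yields a degree-3 equation in X; solving on (0,1), X = 0.504.

X = 0.504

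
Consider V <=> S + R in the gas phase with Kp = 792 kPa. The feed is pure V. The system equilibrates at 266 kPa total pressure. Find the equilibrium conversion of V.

X = 0.865

Take 1 mol V as basis and let X be its fractional conversion, so ξ = X.
At extent ξ: n_V = 1 − X; n_S = X; n_R = X.
Summing: n_T = 1 + X.
Mole fractions y_i = n_i/n_T; Kp = p_S p_R / (p_V) with p_i = y_i·P.
This yields a degree-2 equation in X; solving on (0,1), X = 0.865.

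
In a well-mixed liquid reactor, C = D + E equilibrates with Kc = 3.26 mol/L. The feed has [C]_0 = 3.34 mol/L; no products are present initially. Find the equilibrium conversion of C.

X = 0.614

Let X = conversion of C; extent ξ = 3.34·X mol/L.
Concentrations: [C] = 3.34 − 3.34X; [D] = 3.34X; [E] = 3.34X.
Kc = [D] [E] / ([C]).
Solving Kc = 3.26 for X ∈ (0,1): X = 0.614.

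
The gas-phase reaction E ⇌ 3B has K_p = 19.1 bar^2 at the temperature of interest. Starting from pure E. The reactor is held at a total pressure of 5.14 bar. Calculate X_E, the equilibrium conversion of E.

Basis: 1 mol E initially; let X = conversion of E. Extent ξ = X.
At extent ξ: n_E = 1 − X; n_B = 3X.
Total moles n_T = 1 + 2X.
y_i = n_i/n_T, p_i = y_i·P. K_p = p_B^3 / (p_E).
This yields a degree-3 equation in X; solving on (0,1), X = 0.371.

X = 0.371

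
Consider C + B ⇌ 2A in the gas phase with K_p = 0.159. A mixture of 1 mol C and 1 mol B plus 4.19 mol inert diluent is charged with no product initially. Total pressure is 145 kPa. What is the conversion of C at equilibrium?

Let X = conversion of C (basis 1 mol C); extent of reaction ξ = X.
Species balance: n_C = 1 − X; n_B = 1 − X; n_A = 2X; n_I = 4.19 (inert).
Since Δν = 0, n_T = 6.19 throughout.
With p_i = (n_i/n_T)P, K_p = p_A^2 / (p_C p_B).
Substituting and setting equal to 0.159 gives a polynomial in X; the root in (0,1) is X = 0.166.

X = 0.166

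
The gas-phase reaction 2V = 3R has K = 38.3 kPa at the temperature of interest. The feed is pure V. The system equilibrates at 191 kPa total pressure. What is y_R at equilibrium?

y_R = 0.411

Let X = conversion of V (basis 1 mol V); extent of reaction ξ = 0.5X.
At extent ξ: n_V = 1 − X; n_R = 1.5X.
n_T = Σnᵢ = 1 + 0.5X.
With p_i = (n_i/n_T)P, K = p_R^3 / (p_V^2).
This yields a degree-3 equation in X; solving on (0,1), X = 0.318.
Then n_R = 0.476, n_T = 1.16, so y_R = 0.411.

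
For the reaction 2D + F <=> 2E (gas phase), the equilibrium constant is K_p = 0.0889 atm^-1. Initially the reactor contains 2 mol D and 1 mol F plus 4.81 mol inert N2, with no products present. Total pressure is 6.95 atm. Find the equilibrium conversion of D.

X = 0.203

Basis: 2 mol D initially; let X = conversion of D. Extent ξ = X.
Mole table: n_D = 2 − 2X; n_F = 1 − X; n_E = 2X; n_I = 4.81 (inert).
Summing: n_T = 7.81 − X.
Mole fractions y_i = n_i/n_T; K_p = p_E^2 / (p_D^2 p_F) with p_i = y_i·P.
Substituting and setting equal to 0.0889 atm^-1 gives a polynomial in X; the root in (0,1) is X = 0.203.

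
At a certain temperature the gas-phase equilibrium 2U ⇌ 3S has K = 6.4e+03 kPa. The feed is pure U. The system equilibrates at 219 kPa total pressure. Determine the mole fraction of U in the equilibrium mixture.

y_U = 0.146

Take 1 mol U as basis and let X be its fractional conversion, so ξ = 0.5X.
Moles: n_U = 1 − X; n_S = 1.5X.
n_T = Σnᵢ = 1 + 0.5X.
y_i = n_i/n_T, p_i = y_i·P. K = p_S^3 / (p_U^2).
This yields a degree-3 equation in X; solving on (0,1), X = 0.796.
Then n_U = 0.204, n_T = 1.4, so y_U = 0.146.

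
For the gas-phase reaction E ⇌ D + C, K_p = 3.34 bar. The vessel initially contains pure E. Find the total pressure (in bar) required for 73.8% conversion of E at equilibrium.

Take 1 mol E as basis and let X be its fractional conversion, so ξ = X.
Species balance: n_E = 1 − X; n_D = X; n_C = X.
n_T = Σnᵢ = 1 + X.
K_p = p_D p_C / (p_E) with p_i = (n_i/n_T)·P.
At X = 0.738: the mole-fraction product g(X) = Π y_i^ν_i = 1.196. Since K_p = g(X)·P^{1}, P = (K_p/g)^(1/1) = (3.34/1.196)^(1/1) = 2.79 bar.

P = 2.79 bar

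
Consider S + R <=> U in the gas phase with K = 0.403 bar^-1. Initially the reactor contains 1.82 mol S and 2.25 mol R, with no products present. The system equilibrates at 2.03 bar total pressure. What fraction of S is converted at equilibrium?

X = 0.285

Take 1.82 mol S as basis and let X be its fractional conversion, so ξ = 1.82X.
Species balance: n_S = 1.82 − 1.82X; n_R = 2.25 − 1.82X; n_U = 1.82X.
Summing: n_T = 4.07 − 1.82X.
y_i = n_i/n_T, p_i = y_i·P. K = p_U / (p_S p_R).
Setting this equal to 0.403 bar^-1 and taking the physical root (0 < X < 1) gives X = 0.285.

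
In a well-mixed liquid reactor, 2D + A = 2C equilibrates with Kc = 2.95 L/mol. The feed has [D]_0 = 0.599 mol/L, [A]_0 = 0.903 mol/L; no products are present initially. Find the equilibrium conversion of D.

X = 0.594

Let X = conversion of D; extent ξ = 0.599X/2 mol/L.
Concentrations: [D] = 0.599 − 0.599X; [A] = 0.903 − 0.299X; [C] = 0.599X.
Kc = [C]^2 / ([D]^2 [A]).
Equating to 2.95 L/mol: the physical root is X = 0.594.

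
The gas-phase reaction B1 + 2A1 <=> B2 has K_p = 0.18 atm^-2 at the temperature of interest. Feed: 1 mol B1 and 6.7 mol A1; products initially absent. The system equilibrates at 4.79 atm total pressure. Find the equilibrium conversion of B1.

X = 0.744

Basis: 1 mol B1 initially; let X = conversion of B1. Extent ξ = X.
Moles: n_B1 = 1 − X; n_A1 = 6.7 − 2X; n_B2 = X.
Summing: n_T = 7.7 − 2X.
y_i = n_i/n_T, p_i = y_i·P. K_p = p_B2 / (p_B1 p_A1^2).
Setting this equal to 0.18 atm^-2 and taking the physical root (0 < X < 1) gives X = 0.744.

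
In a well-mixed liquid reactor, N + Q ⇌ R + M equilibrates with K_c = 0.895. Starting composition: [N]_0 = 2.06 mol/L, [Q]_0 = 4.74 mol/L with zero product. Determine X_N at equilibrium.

Let X = conversion of N; extent ξ = 2.06·X mol/L.
Concentrations: [N] = 2.06 − 2.06X; [Q] = 4.74 − 2.06X; [R] = 2.06X; [M] = 2.06X.
K_c = [R] [M] / ([N] [Q]).
This equals 0.895 at X = 0.681 (the root in 0 < X < 1).

X = 0.681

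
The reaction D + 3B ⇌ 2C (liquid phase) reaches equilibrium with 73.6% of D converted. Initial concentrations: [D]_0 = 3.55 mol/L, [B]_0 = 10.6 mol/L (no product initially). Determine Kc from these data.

Let X = conversion of D.
Concentrations: [D] = 3.55 − 3.55X; [B] = 10.6 − 10.6X; [C] = 7.1X.
At X = 0.736: [D] = 0.937, [B] = 2.76, [C] = 5.23.
Kc = [C]^2 / ([D] [B]^3) = 1.38 (mol/L)^-2.

Kc = 1.38 (mol/L)^-2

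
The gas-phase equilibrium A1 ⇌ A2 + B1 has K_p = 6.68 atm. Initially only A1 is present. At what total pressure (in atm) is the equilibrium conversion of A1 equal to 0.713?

P = 6.46 atm

Take 1 mol A1 as basis and let X be its fractional conversion, so ξ = X.
Species balance: n_A1 = 1 − X; n_A2 = X; n_B1 = X.
Summing: n_T = 1 + X.
K_p = p_A2 p_B1 / (p_A1) with p_i = (n_i/n_T)·P.
At X = 0.713: the mole-fraction product g(X) = Π y_i^ν_i = 1.034. Since K_p = g(X)·P^{1}, P = (K_p/g)^(1/1) = (6.68/1.034)^(1/1) = 6.46 atm.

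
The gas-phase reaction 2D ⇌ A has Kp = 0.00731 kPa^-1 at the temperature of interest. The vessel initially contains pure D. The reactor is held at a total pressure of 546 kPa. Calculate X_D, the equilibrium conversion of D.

Take 1 mol D as basis and let X be its fractional conversion, so ξ = 0.5X.
Mole table: n_D = 1 − X; n_A = 0.5X.
n_T = Σnᵢ = 1 − 0.5X.
y_i = n_i/n_T, p_i = y_i·P. Kp = p_A / (p_D^2).
This yields a degree-2 equation in X; solving on (0,1), X = 0.757.

X = 0.757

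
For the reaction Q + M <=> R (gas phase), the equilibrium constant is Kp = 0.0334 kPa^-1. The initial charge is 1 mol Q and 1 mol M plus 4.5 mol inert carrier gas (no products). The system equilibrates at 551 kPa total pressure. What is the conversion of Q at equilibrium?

Basis: 1 mol Q initially; let X = conversion of Q. Extent ξ = X.
At extent ξ: n_Q = 1 − X; n_M = 1 − X; n_R = X; n_I = 4.5 (inert).
Total moles n_T = 6.5 − X.
y_i = n_i/n_T, p_i = y_i·P. Kp = p_R / (p_Q p_M).
Setting this equal to 0.0334 kPa^-1 and taking the physical root (0 < X < 1) gives X = 0.571.

X = 0.571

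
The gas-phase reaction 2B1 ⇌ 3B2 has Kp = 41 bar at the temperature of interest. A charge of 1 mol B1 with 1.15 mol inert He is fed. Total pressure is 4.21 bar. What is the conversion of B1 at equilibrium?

X = 0.756

Let X = conversion of B1 (basis 1 mol B1); extent of reaction ξ = 0.5X.
Species balance: n_B1 = 1 − X; n_B2 = 1.5X; n_I = 1.15 (inert).
Summing: n_T = 2.15 + 0.5X.
Mole fractions y_i = n_i/n_T; Kp = p_B2^3 / (p_B1^2) with p_i = y_i·P.
Substituting and setting equal to 41 bar gives a polynomial in X; the root in (0,1) is X = 0.756.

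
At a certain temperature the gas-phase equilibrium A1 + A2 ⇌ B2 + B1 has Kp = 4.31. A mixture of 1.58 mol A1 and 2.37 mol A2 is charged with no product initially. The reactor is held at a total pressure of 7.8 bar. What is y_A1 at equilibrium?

Let X = conversion of A1 (basis 1.58 mol A1); extent of reaction ξ = 1.58X.
Mole table: n_A1 = 1.58 − 1.58X; n_A2 = 2.37 − 1.58X; n_B2 = 1.58X; n_B1 = 1.58X.
Total moles n_T = 3.95 (Δν = 0, constant).
With p_i = (n_i/n_T)P, Kp = p_B2 p_B1 / (p_A1 p_A2).
Setting this equal to 4.31 and taking the physical root (0 < X < 1) gives X = 0.793.
Then n_A1 = 0.327, n_T = 3.95, so y_A1 = 0.083.

y_A1 = 0.083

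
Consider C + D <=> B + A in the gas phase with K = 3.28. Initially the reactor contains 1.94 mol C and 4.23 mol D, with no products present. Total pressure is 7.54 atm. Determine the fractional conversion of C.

X = 0.840

Take 1.94 mol C as basis and let X be its fractional conversion, so ξ = 1.94X.
Mole table: n_C = 1.94 − 1.94X; n_D = 4.23 − 1.94X; n_B = 1.94X; n_A = 1.94X.
n_T stays at 6.17 (no change in mole number).
Mole fractions y_i = n_i/n_T; K = p_B p_A / (p_C p_D) with p_i = y_i·P.
Substituting and setting equal to 3.28 gives a polynomial in X; the root in (0,1) is X = 0.840.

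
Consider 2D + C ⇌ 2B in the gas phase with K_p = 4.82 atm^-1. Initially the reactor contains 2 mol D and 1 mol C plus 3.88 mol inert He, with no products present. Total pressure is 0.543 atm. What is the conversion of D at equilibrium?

X = 0.340

Basis: 2 mol D initially; let X = conversion of D. Extent ξ = X.
Species balance: n_D = 2 − 2X; n_C = 1 − X; n_B = 2X; n_I = 3.88 (inert).
Total moles n_T = 6.88 − X.
y_i = n_i/n_T, p_i = y_i·P. K_p = p_B^2 / (p_D^2 p_C).
Equating to 4.82 atm^-1 and solving on 0 < X < 1: X = 0.340.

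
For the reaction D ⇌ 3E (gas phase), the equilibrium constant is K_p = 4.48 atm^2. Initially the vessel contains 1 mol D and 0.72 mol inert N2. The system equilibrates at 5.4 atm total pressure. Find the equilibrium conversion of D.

Take 1 mol D as basis and let X be its fractional conversion, so ξ = X.
At extent ξ: n_D = 1 − X; n_E = 3X; n_I = 0.72 (inert).
Total moles n_T = 1.72 + 2X.
y_i = n_i/n_T, p_i = y_i·P. K_p = p_E^3 / (p_D).
Equating to 4.48 atm^2 and solving on 0 < X < 1: X = 0.277.

X = 0.277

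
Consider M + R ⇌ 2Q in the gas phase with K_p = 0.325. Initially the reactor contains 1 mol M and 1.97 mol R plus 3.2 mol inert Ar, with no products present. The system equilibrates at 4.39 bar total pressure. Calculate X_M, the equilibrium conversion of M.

Let X = conversion of M (basis 1 mol M); extent of reaction ξ = X.
Mole table: n_M = 1 − X; n_R = 1.97 − X; n_Q = 2X; n_I = 3.2 (inert).
Since Δν = 0, n_T = 6.17 throughout.
y_i = n_i/n_T, p_i = y_i·P. K_p = p_Q^2 / (p_M p_R).
Setting this equal to 0.325 and taking the physical root (0 < X < 1) gives X = 0.306.

X = 0.306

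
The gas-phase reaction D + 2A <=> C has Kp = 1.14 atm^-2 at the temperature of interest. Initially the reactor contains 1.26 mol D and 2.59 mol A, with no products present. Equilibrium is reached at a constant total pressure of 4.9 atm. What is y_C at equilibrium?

y_C = 0.501

Take 1.26 mol D as basis and let X be its fractional conversion, so ξ = 1.26X.
Moles: n_D = 1.26 − 1.26X; n_A = 2.59 − 2.52X; n_C = 1.26X.
n_T = Σnᵢ = 3.85 − 2.52X.
y_i = n_i/n_T, p_i = y_i·P. Kp = p_C / (p_D p_A^2).
Substituting and setting equal to 1.14 atm^-2 gives a polynomial in X; the root in (0,1) is X = 0.765.
Then n_C = 0.964, n_T = 1.92, so y_C = 0.501.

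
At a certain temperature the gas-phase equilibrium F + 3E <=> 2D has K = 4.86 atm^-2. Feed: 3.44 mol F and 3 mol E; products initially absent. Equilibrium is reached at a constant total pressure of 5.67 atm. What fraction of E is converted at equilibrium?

Let X = conversion of E (basis 3 mol E); extent of reaction ξ = X.
Mole table: n_F = 3.44 − X; n_E = 3 − 3X; n_D = 2X.
n_T = Σnᵢ = 6.44 − 2X.
With p_i = (n_i/n_T)P, K = p_D^2 / (p_F p_E^3).
Setting this equal to 4.86 atm^-2 and taking the physical root (0 < X < 1) gives X = 0.822.

X = 0.822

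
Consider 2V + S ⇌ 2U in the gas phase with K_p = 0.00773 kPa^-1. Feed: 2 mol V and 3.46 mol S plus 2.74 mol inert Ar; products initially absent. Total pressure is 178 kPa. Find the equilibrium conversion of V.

X = 0.423

Take 2 mol V as basis and let X be its fractional conversion, so ξ = X.
Species balance: n_V = 2 − 2X; n_S = 3.46 − X; n_U = 2X; n_I = 2.74 (inert).
Summing: n_T = 8.2 − X.
y_i = n_i/n_T, p_i = y_i·P. K_p = p_U^2 / (p_V^2 p_S).
This yields a degree-3 equation in X; solving on (0,1), X = 0.423.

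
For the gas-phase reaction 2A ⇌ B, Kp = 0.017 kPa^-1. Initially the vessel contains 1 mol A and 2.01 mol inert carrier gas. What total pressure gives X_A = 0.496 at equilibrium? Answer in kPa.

P = 159 kPa

Let X = conversion of A (basis 1 mol A); extent of reaction ξ = 0.5X.
Species balance: n_A = 1 − X; n_B = 0.5X; n_I = 2.01 (inert).
Total moles n_T = 3.01 − 0.5X.
Kp = p_B / (p_A^2) with p_i = (n_i/n_T)·P.
At X = 0.496: the mole-fraction product g(X) = Π y_i^ν_i = 2.697. Since Kp = g(X)·P^{-1}, P = (g/Kp)^(1/1) = (2.697/0.017)^(1/1) = 159 kPa.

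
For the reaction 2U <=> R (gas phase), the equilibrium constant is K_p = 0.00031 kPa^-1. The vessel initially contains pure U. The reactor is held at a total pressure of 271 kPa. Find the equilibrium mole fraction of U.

y_U = 0.928

Basis: 1 mol U initially; let X = conversion of U. Extent ξ = 0.5X.
Species balance: n_U = 1 − X; n_R = 0.5X.
Summing: n_T = 1 − 0.5X.
With p_i = (n_i/n_T)P, K_p = p_R / (p_U^2).
This yields a degree-2 equation in X; solving on (0,1), X = 0.135.
Then n_U = 0.865, n_T = 0.933, so y_U = 0.928.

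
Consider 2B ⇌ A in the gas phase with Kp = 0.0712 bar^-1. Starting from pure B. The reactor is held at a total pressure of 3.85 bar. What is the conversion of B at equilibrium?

X = 0.309

Basis: 1 mol B initially; let X = conversion of B. Extent ξ = 0.5X.
At extent ξ: n_B = 1 − X; n_A = 0.5X.
Total moles n_T = 1 − 0.5X.
With p_i = (n_i/n_T)P, Kp = p_A / (p_B^2).
Equating to 0.0712 bar^-1 and solving on 0 < X < 1: X = 0.309.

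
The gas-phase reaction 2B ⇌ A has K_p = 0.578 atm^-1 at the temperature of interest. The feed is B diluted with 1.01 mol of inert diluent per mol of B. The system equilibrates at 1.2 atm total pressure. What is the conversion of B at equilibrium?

Basis: 1 mol B initially; let X = conversion of B. Extent ξ = 0.5X.
At extent ξ: n_B = 1 − X; n_A = 0.5X; n_I = 1.01 (inert).
Total moles n_T = 2.01 − 0.5X.
With p_i = (n_i/n_T)P, K_p = p_A / (p_B^2).
This yields a degree-2 equation in X; solving on (0,1), X = 0.334.

X = 0.334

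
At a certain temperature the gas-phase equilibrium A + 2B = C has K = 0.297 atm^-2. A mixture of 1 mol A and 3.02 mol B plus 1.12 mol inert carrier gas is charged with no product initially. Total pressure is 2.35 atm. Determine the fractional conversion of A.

Let X = conversion of A (basis 1 mol A); extent of reaction ξ = X.
Mole table: n_A = 1 − X; n_B = 3.02 − 2X; n_C = X; n_I = 1.12 (inert).
Summing: n_T = 5.14 − 2X.
Mole fractions y_i = n_i/n_T; K = p_C / (p_A p_B^2) with p_i = y_i·P.
This yields a degree-3 equation in X; solving on (0,1), X = 0.315.

X = 0.315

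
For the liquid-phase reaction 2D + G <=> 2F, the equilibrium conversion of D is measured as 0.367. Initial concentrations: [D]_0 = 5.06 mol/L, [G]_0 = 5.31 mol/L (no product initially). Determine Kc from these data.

Kc = 0.0767 L/mol

Let X = conversion of D.
Concentrations: [D] = 5.06 − 5.06X; [G] = 5.31 − 2.53X; [F] = 5.06X.
At X = 0.367: [D] = 3.2, [G] = 4.38, [F] = 1.86.
Kc = [F]^2 / ([D]^2 [G]) = 0.0767 L/mol.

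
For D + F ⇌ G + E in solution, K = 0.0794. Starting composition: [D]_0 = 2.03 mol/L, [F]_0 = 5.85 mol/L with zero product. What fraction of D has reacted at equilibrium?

X = 0.359

Let X = conversion of D; extent ξ = 2.03·X mol/L.
Concentrations: [D] = 2.03 − 2.03X; [F] = 5.85 − 2.03X; [G] = 2.03X; [E] = 2.03X.
K = [G] [E] / ([D] [F]).
Equating to 0.0794: the physical root is X = 0.359.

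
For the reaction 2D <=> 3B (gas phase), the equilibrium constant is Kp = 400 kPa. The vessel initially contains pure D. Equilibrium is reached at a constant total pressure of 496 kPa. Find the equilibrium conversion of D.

X = 0.447

Take 1 mol D as basis and let X be its fractional conversion, so ξ = 0.5X.
At extent ξ: n_D = 1 − X; n_B = 1.5X.
Summing: n_T = 1 + 0.5X.
y_i = n_i/n_T, p_i = y_i·P. Kp = p_B^3 / (p_D^2).
Substituting and setting equal to 400 kPa gives a polynomial in X; the root in (0,1) is X = 0.447.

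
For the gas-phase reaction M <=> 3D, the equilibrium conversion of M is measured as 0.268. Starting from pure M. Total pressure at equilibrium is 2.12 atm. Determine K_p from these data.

Take 1 mol M as basis and let X be its fractional conversion, so ξ = X.
Mole table: n_M = 1 − X; n_D = 3X.
n_T = Σnᵢ = 1 + 2X.
At X = 0.268: n_M = 0.732, n_D = 0.804, n_T = 1.54.
p_i = (n_i/n_T)·P. K_p = p_D^3 / (p_M) = 1.35 atm^2.

K_p = 1.35 atm^2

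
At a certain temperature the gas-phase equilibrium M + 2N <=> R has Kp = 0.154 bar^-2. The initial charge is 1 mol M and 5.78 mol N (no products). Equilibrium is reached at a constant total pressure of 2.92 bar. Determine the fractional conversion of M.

Basis: 1 mol M initially; let X = conversion of M. Extent ξ = X.
At extent ξ: n_M = 1 − X; n_N = 5.78 − 2X; n_R = X.
Total moles n_T = 6.78 − 2X.
With p_i = (n_i/n_T)P, Kp = p_R / (p_M p_N^2).
This yields a degree-3 equation in X; solving on (0,1), X = 0.474.

X = 0.474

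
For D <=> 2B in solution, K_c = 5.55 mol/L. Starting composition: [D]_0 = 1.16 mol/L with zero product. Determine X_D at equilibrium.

Let X = conversion of D; extent ξ = 1.16·X mol/L.
Concentrations: [D] = 1.16 − 1.16X; [B] = 2.32X.
K_c = [B]^2 / ([D]).
Equating to 5.55 mol/L: the physical root is X = 0.648.

X = 0.648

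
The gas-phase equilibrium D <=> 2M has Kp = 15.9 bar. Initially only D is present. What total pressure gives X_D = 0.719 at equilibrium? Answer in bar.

Let X = conversion of D (basis 1 mol D); extent of reaction ξ = X.
At extent ξ: n_D = 1 − X; n_M = 2X.
Total moles n_T = 1 + X.
Kp = p_M^2 / (p_D) with p_i = (n_i/n_T)·P.
At X = 0.719: the mole-fraction product g(X) = Π y_i^ν_i = 4.281. Since Kp = g(X)·P^{1}, P = (Kp/g)^(1/1) = (15.9/4.281)^(1/1) = 3.71 bar.

P = 3.71 bar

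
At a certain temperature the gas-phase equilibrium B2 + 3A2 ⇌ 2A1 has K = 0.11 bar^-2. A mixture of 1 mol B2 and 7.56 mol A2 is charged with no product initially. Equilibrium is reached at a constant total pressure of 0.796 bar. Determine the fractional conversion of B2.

Basis: 1 mol B2 initially; let X = conversion of B2. Extent ξ = X.
Species balance: n_B2 = 1 − X; n_A2 = 7.56 − 3X; n_A1 = 2X.
Summing: n_T = 8.56 − 2X.
y_i = n_i/n_T, p_i = y_i·P. K = p_A1^2 / (p_B2 p_A2^3).
Equating to 0.11 bar^-2 and solving on 0 < X < 1: X = 0.252.

X = 0.252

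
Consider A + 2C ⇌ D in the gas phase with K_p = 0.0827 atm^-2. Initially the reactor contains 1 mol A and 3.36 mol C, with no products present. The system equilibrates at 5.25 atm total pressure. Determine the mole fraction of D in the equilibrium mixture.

y_D = 0.159

Basis: 1 mol A initially; let X = conversion of A. Extent ξ = X.
Species balance: n_A = 1 − X; n_C = 3.36 − 2X; n_D = X.
n_T = Σnᵢ = 4.36 − 2X.
y_i = n_i/n_T, p_i = y_i·P. K_p = p_D / (p_A p_C^2).
Setting this equal to 0.0827 atm^-2 and taking the physical root (0 < X < 1) gives X = 0.526.
Then n_D = 0.526, n_T = 3.31, so y_D = 0.159.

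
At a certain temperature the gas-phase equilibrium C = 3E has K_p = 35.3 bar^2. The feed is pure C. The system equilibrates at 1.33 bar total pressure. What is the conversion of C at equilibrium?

X = 0.879

Let X = conversion of C (basis 1 mol C); extent of reaction ξ = X.
Mole table: n_C = 1 − X; n_E = 3X.
Total moles n_T = 1 + 2X.
Mole fractions y_i = n_i/n_T; K_p = p_E^3 / (p_C) with p_i = y_i·P.
Setting this equal to 35.3 bar^2 and taking the physical root (0 < X < 1) gives X = 0.879.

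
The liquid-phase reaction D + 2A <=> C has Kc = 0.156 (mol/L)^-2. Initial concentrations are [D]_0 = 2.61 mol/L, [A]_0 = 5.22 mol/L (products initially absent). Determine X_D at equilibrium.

Let X = conversion of D; extent ξ = 2.61·X mol/L.
Concentrations: [D] = 2.61 − 2.61X; [A] = 5.22 − 5.22X; [C] = 2.61X.
Kc = [C] / ([D] [A]^2).
Setting equal to 0.156 and solving for X on (0,1) gives X = 0.508.

X = 0.508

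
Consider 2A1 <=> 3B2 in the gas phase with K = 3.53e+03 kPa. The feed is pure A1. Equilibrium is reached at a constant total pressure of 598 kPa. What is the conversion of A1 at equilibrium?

X = 0.653

Take 1 mol A1 as basis and let X be its fractional conversion, so ξ = 0.5X.
Mole table: n_A1 = 1 − X; n_B2 = 1.5X.
Total moles n_T = 1 + 0.5X.
y_i = n_i/n_T, p_i = y_i·P. K = p_B2^3 / (p_A1^2).
This yields a degree-3 equation in X; solving on (0,1), X = 0.653.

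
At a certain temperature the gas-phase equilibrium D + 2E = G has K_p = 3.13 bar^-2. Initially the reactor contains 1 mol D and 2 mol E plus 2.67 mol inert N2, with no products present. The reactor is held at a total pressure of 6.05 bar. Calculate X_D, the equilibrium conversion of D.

Let X = conversion of D (basis 1 mol D); extent of reaction ξ = X.
Moles: n_D = 1 − X; n_E = 2 − 2X; n_G = X; n_I = 2.67 (inert).
Total moles n_T = 5.67 − 2X.
With p_i = (n_i/n_T)P, K_p = p_G / (p_D p_E^2).
Setting this equal to 3.13 bar^-2 and taking the physical root (0 < X < 1) gives X = 0.697.

X = 0.697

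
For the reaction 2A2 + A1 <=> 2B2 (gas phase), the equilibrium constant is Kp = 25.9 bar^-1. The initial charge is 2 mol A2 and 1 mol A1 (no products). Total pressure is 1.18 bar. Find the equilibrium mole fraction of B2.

Let X = conversion of A2 (basis 2 mol A2); extent of reaction ξ = X.
Moles: n_A2 = 2 − 2X; n_A1 = 1 − X; n_B2 = 2X.
Summing: n_T = 3 − X.
With p_i = (n_i/n_T)P, Kp = p_B2^2 / (p_A2^2 p_A1).
Substituting and setting equal to 25.9 bar^-1 gives a polynomial in X; the root in (0,1) is X = 0.674.
Then n_B2 = 1.35, n_T = 2.33, so y_B2 = 0.580.

y_B2 = 0.580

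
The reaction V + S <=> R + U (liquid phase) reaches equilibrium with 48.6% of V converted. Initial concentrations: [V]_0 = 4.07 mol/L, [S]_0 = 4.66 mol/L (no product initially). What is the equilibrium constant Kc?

Kc = 0.697

Let X = conversion of V.
Concentrations: [V] = 4.07 − 4.07X; [S] = 4.66 − 4.07X; [R] = 4.07X; [U] = 4.07X.
At X = 0.486: [V] = 2.09, [S] = 2.68, [R] = 1.98, [U] = 1.98.
Kc = [R] [U] / ([V] [S]) = 0.697.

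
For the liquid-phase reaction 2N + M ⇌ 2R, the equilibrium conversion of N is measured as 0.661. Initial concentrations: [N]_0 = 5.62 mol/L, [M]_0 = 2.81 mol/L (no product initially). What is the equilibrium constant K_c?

Let X = conversion of N.
Concentrations: [N] = 5.62 − 5.62X; [M] = 2.81 − 2.81X; [R] = 5.62X.
At X = 0.661: [N] = 1.91, [M] = 0.953, [R] = 3.71.
K_c = [R]^2 / ([N]^2 [M]) = 3.99 L/mol.

K_c = 3.99 L/mol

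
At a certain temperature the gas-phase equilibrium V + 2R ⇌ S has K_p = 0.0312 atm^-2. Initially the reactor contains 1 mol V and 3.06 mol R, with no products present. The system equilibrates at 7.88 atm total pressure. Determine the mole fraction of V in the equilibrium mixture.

y_V = 0.169

Basis: 1 mol V initially; let X = conversion of V. Extent ξ = X.
At extent ξ: n_V = 1 − X; n_R = 3.06 − 2X; n_S = X.
Total moles n_T = 4.06 − 2X.
Mole fractions y_i = n_i/n_T; K_p = p_S / (p_V p_R^2) with p_i = y_i·P.
Substituting and setting equal to 0.0312 atm^-2 gives a polynomial in X; the root in (0,1) is X = 0.472.
Then n_V = 0.528, n_T = 3.12, so y_V = 0.169.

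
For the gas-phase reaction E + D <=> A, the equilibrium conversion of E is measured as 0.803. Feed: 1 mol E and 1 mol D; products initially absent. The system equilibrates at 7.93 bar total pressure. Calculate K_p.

K_p = 3.12 bar^-1

Take 1 mol E as basis and let X be its fractional conversion, so ξ = X.
Moles: n_E = 1 − X; n_D = 1 − X; n_A = X.
n_T = Σnᵢ = 2 − X.
At X = 0.803: n_E = 0.197, n_D = 0.197, n_A = 0.803, n_T = 1.2.
p_i = (n_i/n_T)·P. K_p = p_A / (p_E p_D) = 3.12 bar^-1.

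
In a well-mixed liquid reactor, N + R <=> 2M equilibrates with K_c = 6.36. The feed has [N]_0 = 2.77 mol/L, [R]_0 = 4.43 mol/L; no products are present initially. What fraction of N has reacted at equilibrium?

X = 0.682

Let X = conversion of N; extent ξ = 2.77·X mol/L.
Concentrations: [N] = 2.77 − 2.77X; [R] = 4.43 − 2.77X; [M] = 5.54X.
K_c = [M]^2 / ([N] [R]).
This equals 6.36 at X = 0.682 (the root in 0 < X < 1).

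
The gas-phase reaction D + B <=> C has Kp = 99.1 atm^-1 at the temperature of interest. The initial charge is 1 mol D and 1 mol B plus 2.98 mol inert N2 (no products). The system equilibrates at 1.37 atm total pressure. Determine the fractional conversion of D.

Take 1 mol D as basis and let X be its fractional conversion, so ξ = X.
Species balance: n_D = 1 − X; n_B = 1 − X; n_C = X; n_I = 2.98 (inert).
Summing: n_T = 4.98 − X.
With p_i = (n_i/n_T)P, Kp = p_C / (p_D p_B).
Setting this equal to 99.1 atm^-1 and taking the physical root (0 < X < 1) gives X = 0.840.

X = 0.840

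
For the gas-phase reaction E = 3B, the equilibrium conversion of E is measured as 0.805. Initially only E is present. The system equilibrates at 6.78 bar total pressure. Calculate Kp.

Kp = 487 bar^2

Take 1 mol E as basis and let X be its fractional conversion, so ξ = X.
Species balance: n_E = 1 − X; n_B = 3X.
n_T = Σnᵢ = 1 + 2X.
At X = 0.805: n_E = 0.195, n_B = 2.42, n_T = 2.61.
p_i = (n_i/n_T)·P. Kp = p_B^3 / (p_E) = 487 bar^2.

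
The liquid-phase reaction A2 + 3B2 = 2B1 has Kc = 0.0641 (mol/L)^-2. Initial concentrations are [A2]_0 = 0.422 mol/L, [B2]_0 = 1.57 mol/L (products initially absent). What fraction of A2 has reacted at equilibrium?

X = 0.241

Let X = conversion of A2; extent ξ = 0.422·X mol/L.
Concentrations: [A2] = 0.422 − 0.422X; [B2] = 1.57 − 1.27X; [B1] = 0.844X.
Kc = [B1]^2 / ([A2] [B2]^3).
Solving Kc = 0.0641 for X ∈ (0,1): X = 0.241.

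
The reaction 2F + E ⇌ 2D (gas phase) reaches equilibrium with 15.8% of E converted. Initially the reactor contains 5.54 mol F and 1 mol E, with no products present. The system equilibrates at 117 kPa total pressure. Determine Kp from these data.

Kp = 0.000237 kPa^-1

Basis: 1 mol E initially; let X = conversion of E. Extent ξ = X.
Moles: n_F = 5.54 − 2X; n_E = 1 − X; n_D = 2X.
n_T = Σnᵢ = 6.54 − X.
At X = 0.158: n_F = 5.22, n_E = 0.842, n_D = 0.316, n_T = 6.38.
p_i = (n_i/n_T)·P. Kp = p_D^2 / (p_F^2 p_E) = 0.000237 kPa^-1.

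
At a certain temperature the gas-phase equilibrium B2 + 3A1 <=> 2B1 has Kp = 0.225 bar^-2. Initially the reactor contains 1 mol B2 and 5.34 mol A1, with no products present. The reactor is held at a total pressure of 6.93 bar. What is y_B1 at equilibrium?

Basis: 1 mol B2 initially; let X = conversion of B2. Extent ξ = X.
Moles: n_B2 = 1 − X; n_A1 = 5.34 − 3X; n_B1 = 2X.
Total moles n_T = 6.34 − 2X.
Mole fractions y_i = n_i/n_T; Kp = p_B1^2 / (p_B2 p_A1^3) with p_i = y_i·P.
Setting this equal to 0.225 bar^-2 and taking the physical root (0 < X < 1) gives X = 0.795.
Then n_B1 = 1.59, n_T = 4.75, so y_B1 = 0.335.

y_B1 = 0.335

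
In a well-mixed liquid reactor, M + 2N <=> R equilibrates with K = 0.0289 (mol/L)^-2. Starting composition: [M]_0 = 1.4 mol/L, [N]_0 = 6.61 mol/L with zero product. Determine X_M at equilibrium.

X = 0.452

Let X = conversion of M; extent ξ = 1.4·X mol/L.
Concentrations: [M] = 1.4 − 1.4X; [N] = 6.61 − 2.8X; [R] = 1.4X.
K = [R] / ([M] [N]^2).
Setting equal to 0.0289 and solving for X on (0,1) gives X = 0.452.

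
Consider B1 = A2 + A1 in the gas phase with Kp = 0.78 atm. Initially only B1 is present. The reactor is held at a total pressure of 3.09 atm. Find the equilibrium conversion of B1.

Let X = conversion of B1 (basis 1 mol B1); extent of reaction ξ = X.
At extent ξ: n_B1 = 1 − X; n_A2 = X; n_A1 = X.
n_T = Σnᵢ = 1 + X.
With p_i = (n_i/n_T)P, Kp = p_A2 p_A1 / (p_B1).
Setting this equal to 0.78 atm and taking the physical root (0 < X < 1) gives X = 0.449.

X = 0.449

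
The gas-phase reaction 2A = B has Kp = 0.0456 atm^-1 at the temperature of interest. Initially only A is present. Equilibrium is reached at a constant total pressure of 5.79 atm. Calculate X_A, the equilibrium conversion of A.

X = 0.303

Take 1 mol A as basis and let X be its fractional conversion, so ξ = 0.5X.
At extent ξ: n_A = 1 − X; n_B = 0.5X.
Summing: n_T = 1 − 0.5X.
With p_i = (n_i/n_T)P, Kp = p_B / (p_A^2).
Equating to 0.0456 atm^-1 and solving on 0 < X < 1: X = 0.303.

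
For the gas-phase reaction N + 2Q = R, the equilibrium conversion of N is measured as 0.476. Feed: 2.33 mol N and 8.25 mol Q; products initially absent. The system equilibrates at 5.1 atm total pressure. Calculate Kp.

Kp = 0.0671 atm^-2

Take 2.33 mol N as basis and let X be its fractional conversion, so ξ = 2.33X.
Mole table: n_N = 2.33 − 2.33X; n_Q = 8.25 − 4.66X; n_R = 2.33X.
n_T = Σnᵢ = 10.6 − 4.66X.
At X = 0.476: n_N = 1.22, n_Q = 6.03, n_R = 1.11, n_T = 8.36.
p_i = (n_i/n_T)·P. Kp = p_R / (p_N p_Q^2) = 0.0671 atm^-2.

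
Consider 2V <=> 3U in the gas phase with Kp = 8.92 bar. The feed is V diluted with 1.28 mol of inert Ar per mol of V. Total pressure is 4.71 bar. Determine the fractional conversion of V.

Let X = conversion of V (basis 1 mol V); extent of reaction ξ = 0.5X.
At extent ξ: n_V = 1 − X; n_U = 1.5X; n_I = 1.28 (inert).
Summing: n_T = 2.28 + 0.5X.
With p_i = (n_i/n_T)P, Kp = p_U^3 / (p_V^2).
Setting this equal to 8.92 bar and taking the physical root (0 < X < 1) gives X = 0.607.

X = 0.607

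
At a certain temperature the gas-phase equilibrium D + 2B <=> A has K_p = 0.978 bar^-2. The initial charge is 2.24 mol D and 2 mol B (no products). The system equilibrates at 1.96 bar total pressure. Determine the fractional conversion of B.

X = 0.540

Basis: 2 mol B initially; let X = conversion of B. Extent ξ = X.
Species balance: n_D = 2.24 − X; n_B = 2 − 2X; n_A = X.
Summing: n_T = 4.24 − 2X.
y_i = n_i/n_T, p_i = y_i·P. K_p = p_A / (p_D p_B^2).
This yields a degree-3 equation in X; solving on (0,1), X = 0.540.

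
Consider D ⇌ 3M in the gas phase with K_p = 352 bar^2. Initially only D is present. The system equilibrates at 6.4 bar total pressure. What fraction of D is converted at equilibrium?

Let X = conversion of D (basis 1 mol D); extent of reaction ξ = X.
At extent ξ: n_D = 1 − X; n_M = 3X.
n_T = Σnᵢ = 1 + 2X.
With p_i = (n_i/n_T)P, K_p = p_M^3 / (p_D).
Equating to 352 bar^2 and solving on 0 < X < 1: X = 0.775.

X = 0.775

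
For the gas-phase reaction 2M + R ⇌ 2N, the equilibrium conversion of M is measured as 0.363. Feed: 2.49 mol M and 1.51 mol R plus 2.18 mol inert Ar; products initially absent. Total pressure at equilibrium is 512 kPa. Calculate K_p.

K_p = 0.00343 kPa^-1

Let X = conversion of M (basis 2.49 mol M); extent of reaction ξ = 1.25X.
At extent ξ: n_M = 2.49 − 2.49X; n_R = 1.51 − 1.25X; n_N = 2.49X; n_I = 2.18 (inert).
n_T = Σnᵢ = 6.18 − 1.25X.
At X = 0.363: n_M = 1.59, n_R = 1.06, n_N = 0.904, n_T = 5.73.
p_i = (n_i/n_T)·P. K_p = p_N^2 / (p_M^2 p_R) = 0.00343 kPa^-1.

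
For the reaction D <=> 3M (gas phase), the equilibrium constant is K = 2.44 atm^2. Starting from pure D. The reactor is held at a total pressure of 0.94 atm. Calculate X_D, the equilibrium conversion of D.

Let X = conversion of D (basis 1 mol D); extent of reaction ξ = X.
Mole table: n_D = 1 − X; n_M = 3X.
Summing: n_T = 1 + 2X.
With p_i = (n_i/n_T)P, K = p_M^3 / (p_D).
Substituting and setting equal to 2.44 atm^2 gives a polynomial in X; the root in (0,1) is X = 0.585.

X = 0.585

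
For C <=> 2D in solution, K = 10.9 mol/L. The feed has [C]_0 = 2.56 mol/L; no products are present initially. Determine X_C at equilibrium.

Let X = conversion of C; extent ξ = 2.56·X mol/L.
Concentrations: [C] = 2.56 − 2.56X; [D] = 5.12X.
K = [D]^2 / ([C]).
Equating to 10.9 mol/L: the physical root is X = 0.629.

X = 0.629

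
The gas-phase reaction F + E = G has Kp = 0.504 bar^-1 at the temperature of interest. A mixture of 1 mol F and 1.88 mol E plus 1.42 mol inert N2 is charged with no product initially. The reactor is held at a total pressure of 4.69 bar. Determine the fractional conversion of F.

X = 0.466

Let X = conversion of F (basis 1 mol F); extent of reaction ξ = X.
At extent ξ: n_F = 1 − X; n_E = 1.88 − X; n_G = X; n_I = 1.42 (inert).
n_T = Σnᵢ = 4.3 − X.
y_i = n_i/n_T, p_i = y_i·P. Kp = p_G / (p_F p_E).
Substituting and setting equal to 0.504 bar^-1 gives a polynomial in X; the root in (0,1) is X = 0.466.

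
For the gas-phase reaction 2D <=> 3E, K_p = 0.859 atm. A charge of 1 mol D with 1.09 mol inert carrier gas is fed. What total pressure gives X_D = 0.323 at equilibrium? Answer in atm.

P = 7.79 atm

Let X = conversion of D (basis 1 mol D); extent of reaction ξ = 0.5X.
At extent ξ: n_D = 1 − X; n_E = 1.5X; n_I = 1.09 (inert).
n_T = Σnᵢ = 2.09 + 0.5X.
K_p = p_E^3 / (p_D^2) with p_i = (n_i/n_T)·P.
At X = 0.323: the mole-fraction product g(X) = Π y_i^ν_i = 0.1102. Since K_p = g(X)·P^{1}, P = (K_p/g)^(1/1) = (0.859/0.1102)^(1/1) = 7.79 atm.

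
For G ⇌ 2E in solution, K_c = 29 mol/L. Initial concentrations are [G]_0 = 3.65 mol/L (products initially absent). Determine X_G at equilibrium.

X = 0.731

Let X = conversion of G; extent ξ = 3.65·X mol/L.
Concentrations: [G] = 3.65 − 3.65X; [E] = 7.3X.
K_c = [E]^2 / ([G]).
Equating to 29 mol/L: the physical root is X = 0.731.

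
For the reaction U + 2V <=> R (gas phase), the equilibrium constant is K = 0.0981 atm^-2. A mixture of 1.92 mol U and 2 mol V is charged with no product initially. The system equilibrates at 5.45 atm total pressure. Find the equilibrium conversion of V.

X = 0.494

Let X = conversion of V (basis 2 mol V); extent of reaction ξ = X.
Mole table: n_U = 1.92 − X; n_V = 2 − 2X; n_R = X.
Total moles n_T = 3.92 − 2X.
y_i = n_i/n_T, p_i = y_i·P. K = p_R / (p_U p_V^2).
Equating to 0.0981 atm^-2 and solving on 0 < X < 1: X = 0.494.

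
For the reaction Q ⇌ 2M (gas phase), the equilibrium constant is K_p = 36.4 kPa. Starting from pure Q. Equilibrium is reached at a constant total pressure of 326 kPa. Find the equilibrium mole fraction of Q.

Take 1 mol Q as basis and let X be its fractional conversion, so ξ = X.
Mole table: n_Q = 1 − X; n_M = 2X.
n_T = Σnᵢ = 1 + X.
y_i = n_i/n_T, p_i = y_i·P. K_p = p_M^2 / (p_Q).
Substituting and setting equal to 36.4 kPa gives a polynomial in X; the root in (0,1) is X = 0.165.
Then n_Q = 0.835, n_T = 1.16, so y_Q = 0.717.

y_Q = 0.717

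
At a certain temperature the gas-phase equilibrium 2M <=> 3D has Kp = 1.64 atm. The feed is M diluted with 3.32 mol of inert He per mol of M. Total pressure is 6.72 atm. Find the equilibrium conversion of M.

Take 1 mol M as basis and let X be its fractional conversion, so ξ = 0.5X.
Species balance: n_M = 1 − X; n_D = 1.5X; n_I = 3.32 (inert).
n_T = Σnᵢ = 4.32 + 0.5X.
With p_i = (n_i/n_T)P, Kp = p_D^3 / (p_M^2).
Equating to 1.64 atm and solving on 0 < X < 1: X = 0.459.

X = 0.459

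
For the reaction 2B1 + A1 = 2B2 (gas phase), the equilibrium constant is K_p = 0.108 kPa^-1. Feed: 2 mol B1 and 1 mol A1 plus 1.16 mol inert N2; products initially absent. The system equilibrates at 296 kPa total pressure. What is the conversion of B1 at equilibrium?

X = 0.643

Let X = conversion of B1 (basis 2 mol B1); extent of reaction ξ = X.
Mole table: n_B1 = 2 − 2X; n_A1 = 1 − X; n_B2 = 2X; n_I = 1.16 (inert).
n_T = Σnᵢ = 4.16 − X.
y_i = n_i/n_T, p_i = y_i·P. K_p = p_B2^2 / (p_B1^2 p_A1).
Setting this equal to 0.108 kPa^-1 and taking the physical root (0 < X < 1) gives X = 0.643.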